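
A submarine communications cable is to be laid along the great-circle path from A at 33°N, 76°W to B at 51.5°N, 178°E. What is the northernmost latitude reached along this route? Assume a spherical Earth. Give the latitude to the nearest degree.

≈ 58°N

The great circle lies in the plane with unit normal n̂ = (p₁ × p₂)/|p₁ × p₂|.
Here n̂_z ≈ -0.523; the vertex latitude is φ_max = arccos|n̂_z| ≈ 58.5°.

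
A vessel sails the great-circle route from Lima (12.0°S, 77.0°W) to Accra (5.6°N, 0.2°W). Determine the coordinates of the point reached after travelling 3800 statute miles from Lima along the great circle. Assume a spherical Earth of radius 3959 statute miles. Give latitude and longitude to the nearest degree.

≈ 0°N, 23°W

Convert each endpoint to a unit vector on the sphere (x = cos φ cos λ, y = cos φ sin λ, z = sin φ).
The central angle between the endpoints is δ = arccos(p₁·p₂) ≈ 1.367 rad (78.3°). The total great-circle distance is δ·R ≈ 1.367 × 3959 ≈ 5413 mi, so the target fraction is f = 3800/5413 ≈ 0.702.
Interpolate at f ≈ 0.702 with slerp weights a = sin((1−f)δ)/sin δ ≈ 0.405, b = sin(fδ)/sin δ ≈ 0.836.
p = a·p₁ + b·p₂ ≈ (0.921, -0.389, -0.003); φ = arcsin(p_z) ≈ -0.14°, λ = atan2(p_y, p_x) ≈ -22.87°.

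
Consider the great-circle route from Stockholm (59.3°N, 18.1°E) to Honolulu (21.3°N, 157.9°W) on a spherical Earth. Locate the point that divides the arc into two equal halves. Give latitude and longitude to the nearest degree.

≈ (71°N, 153°W)

Write both endpoints as unit vectors p₁, p₂ with components (cos φ cos λ, cos φ sin λ, sin φ).
The central angle between the endpoints is δ = arccos(p₁·p₂) ≈ 1.734 rad (99.3°).
Interpolate at f = 1/2 with slerp weights a = sin((1−f)δ)/sin δ ≈ 0.773, b = sin(fδ)/sin δ ≈ 0.773.
p = a·p₁ + b·p₂ ≈ (-0.292, -0.148, 0.945); φ = arcsin(p_z) ≈ 70.89°, λ = atan2(p_y, p_x) ≈ -153.08°.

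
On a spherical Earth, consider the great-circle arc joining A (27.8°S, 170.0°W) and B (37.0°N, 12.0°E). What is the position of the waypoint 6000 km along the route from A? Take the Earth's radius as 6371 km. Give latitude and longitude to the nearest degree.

≈ (25°N, 179°W)

The haversine formula gives a central angle δ ≈ 2.978 rad (170.6°) between the endpoints. The total great-circle distance is δ·R ≈ 2.978 × 6371 ≈ 18975 km, so the target fraction is f = 6000/18975 ≈ 0.316.
Interpolate at f ≈ 0.316 with slerp weights a = sin((1−f)δ)/sin δ ≈ 5.498, b = sin(fδ)/sin δ ≈ 4.976.
p = a·p₁ + b·p₂ ≈ (-0.903, -0.018, 0.430); φ = arcsin(p_z) ≈ 25.48°, λ = atan2(p_y, p_x) ≈ -178.84°.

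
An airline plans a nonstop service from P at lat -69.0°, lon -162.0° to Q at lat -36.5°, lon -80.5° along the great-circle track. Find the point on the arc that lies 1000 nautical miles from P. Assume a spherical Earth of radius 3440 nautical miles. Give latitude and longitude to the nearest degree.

The haversine formula gives a central angle δ ≈ 0.930 rad (53.3°) between the endpoints. The total great-circle distance is δ·R ≈ 0.930 × 3440 ≈ 3199 nmi, so the target fraction is f = 1000/3199 ≈ 0.313.
Interpolate at f ≈ 0.313 with slerp weights a = sin((1−f)δ)/sin δ ≈ 0.744, b = sin(fδ)/sin δ ≈ 0.358.
p = a·p₁ + b·p₂ ≈ (-0.206, -0.366, -0.908); φ = arcsin(p_z) ≈ -65.16°, λ = atan2(p_y, p_x) ≈ -119.40°.

≈ lat -65°, lon -119°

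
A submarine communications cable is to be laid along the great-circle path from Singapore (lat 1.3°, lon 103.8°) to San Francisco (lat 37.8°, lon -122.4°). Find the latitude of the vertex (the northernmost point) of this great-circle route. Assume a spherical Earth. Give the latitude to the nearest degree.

The great circle lies in the plane with unit normal n̂ = (p₁ × p₂)/|p₁ × p₂|.
Here n̂_z ≈ +0.674; the vertex latitude is φ_max = arccos|n̂_z| ≈ 47.6°.
Check via Clairaut: cos φ_max = |cos φ₁| · sin C = cos(1.3°)·sin(42.4°) ≈ 0.674, again giving ≈ 47.6°.

≈ 48°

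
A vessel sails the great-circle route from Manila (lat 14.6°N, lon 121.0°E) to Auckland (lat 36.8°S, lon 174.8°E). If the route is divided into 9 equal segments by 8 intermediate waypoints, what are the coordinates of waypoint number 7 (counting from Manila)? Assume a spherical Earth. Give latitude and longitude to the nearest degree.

≈ lat 27°S, lon 160°E

Write both endpoints as unit vectors p₁, p₂ with components (cos φ cos λ, cos φ sin λ, sin φ).
The central angle between the endpoints is δ = arccos(p₁·p₂) ≈ 1.259 rad (72.1°).
Interpolate at f = 7/9 with slerp weights a = sin((1−f)δ)/sin δ ≈ 0.290, b = sin(fδ)/sin δ ≈ 0.872.
p = a·p₁ + b·p₂ ≈ (-0.840, 0.304, -0.449); φ = arcsin(p_z) ≈ -26.70°, λ = atan2(p_y, p_x) ≈ 160.11°.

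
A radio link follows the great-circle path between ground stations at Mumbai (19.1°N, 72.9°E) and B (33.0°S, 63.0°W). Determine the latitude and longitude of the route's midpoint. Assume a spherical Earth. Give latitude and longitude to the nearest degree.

Convert each endpoint to a unit vector on the sphere (x = cos φ cos λ, y = cos φ sin λ, z = sin φ).
The central angle between the endpoints is δ = arccos(p₁·p₂) ≈ 2.415 rad (138.4°).
Interpolate at f = 1/2 with slerp weights a = sin((1−f)δ)/sin δ ≈ 1.407, b = sin(fδ)/sin δ ≈ 1.407.
p = a·p₁ + b·p₂ ≈ (0.926, 0.219, -0.306); φ = arcsin(p_z) ≈ -17.81°, λ = atan2(p_y, p_x) ≈ 13.32°.

≈ (18°S, 13°E)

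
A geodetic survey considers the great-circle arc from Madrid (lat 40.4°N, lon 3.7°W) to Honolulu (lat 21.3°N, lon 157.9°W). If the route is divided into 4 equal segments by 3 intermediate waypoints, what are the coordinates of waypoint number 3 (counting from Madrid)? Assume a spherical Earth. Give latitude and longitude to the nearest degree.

From cos δ = sin φ₁ sin φ₂ + cos φ₁ cos φ₂ cos Δλ, the central angle is δ ≈ 1.986 rad (113.8°).
Interpolate at f = 3/4 with slerp weights a = sin((1−f)δ)/sin δ ≈ 0.521, b = sin(fδ)/sin δ ≈ 1.089.
p = a·p₁ + b·p₂ ≈ (-0.545, -0.407, 0.733); φ = arcsin(p_z) ≈ 47.14°, λ = atan2(p_y, p_x) ≈ -143.20°.

≈ lat 47°N, lon 143°W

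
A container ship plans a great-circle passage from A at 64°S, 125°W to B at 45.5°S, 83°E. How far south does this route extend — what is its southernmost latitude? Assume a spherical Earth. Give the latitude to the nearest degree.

≈ 81°S

The great circle lies in the plane with unit normal n̂ = (p₁ × p₂)/|p₁ × p₂|.
Here n̂_z ≈ -0.155; the vertex latitude is φ_max = arccos|n̂_z| ≈ 81.1°.
Check via Clairaut: cos φ_max = |cos φ₁| · sin C = cos(64.0°)·sin(159.3°) ≈ 0.155, again giving ≈ 81.1°.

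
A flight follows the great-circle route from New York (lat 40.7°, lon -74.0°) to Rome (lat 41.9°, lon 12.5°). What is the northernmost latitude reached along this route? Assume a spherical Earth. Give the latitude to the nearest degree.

≈ 50°

The great circle lies in the plane with unit normal n̂ = (p₁ × p₂)/|p₁ × p₂|.
Here n̂_z ≈ +0.638; the vertex latitude is φ_max = arccos|n̂_z| ≈ 50.4°.
Check via Clairaut: cos φ_max = |cos φ₁| · sin C = cos(40.7°)·sin(57.3°) ≈ 0.638, again giving ≈ 50.4°.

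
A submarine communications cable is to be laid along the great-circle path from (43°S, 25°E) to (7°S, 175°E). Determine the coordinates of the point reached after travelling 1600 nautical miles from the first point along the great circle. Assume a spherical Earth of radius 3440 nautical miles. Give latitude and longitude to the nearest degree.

≈ (61°S, 58°E)

Write both endpoints as unit vectors p₁, p₂ with components (cos φ cos λ, cos φ sin λ, sin φ).
The central angle between the endpoints is δ = arccos(p₁·p₂) ≈ 2.148 rad (123.1°). The total great-circle distance is δ·R ≈ 2.148 × 3440 ≈ 7389 nmi, so the target fraction is f = 1600/7389 ≈ 0.217.
Interpolate at f ≈ 0.217 with slerp weights a = sin((1−f)δ)/sin δ ≈ 1.186, b = sin(fδ)/sin δ ≈ 0.535.
p = a·p₁ + b·p₂ ≈ (0.257, 0.413, -0.874); φ = arcsin(p_z) ≈ -60.91°, λ = atan2(p_y, p_x) ≈ 58.12°.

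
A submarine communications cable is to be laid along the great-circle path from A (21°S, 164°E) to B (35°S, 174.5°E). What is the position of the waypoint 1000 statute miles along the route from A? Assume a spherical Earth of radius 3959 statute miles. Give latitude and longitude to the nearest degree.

Write both endpoints as unit vectors p₁, p₂ with components (cos φ cos λ, cos φ sin λ, sin φ).
The central angle between the endpoints is δ = arccos(p₁·p₂) ≈ 0.293 rad (16.8°). The total great-circle distance is δ·R ≈ 0.293 × 3959 ≈ 1159 mi, so the target fraction is f = 1000/1159 ≈ 0.863.
Interpolate at f ≈ 0.863 with slerp weights a = sin((1−f)δ)/sin δ ≈ 0.139, b = sin(fδ)/sin δ ≈ 0.866.
p = a·p₁ + b·p₂ ≈ (-0.831, 0.104, -0.547); φ = arcsin(p_z) ≈ -33.14°, λ = atan2(p_y, p_x) ≈ 172.88°.

≈ (33°S, 173°E)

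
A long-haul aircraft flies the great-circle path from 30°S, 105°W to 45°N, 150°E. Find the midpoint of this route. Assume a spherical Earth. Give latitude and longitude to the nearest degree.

Write both endpoints as unit vectors p₁, p₂ with components (cos φ cos λ, cos φ sin λ, sin φ).
The central angle between the endpoints is δ = arccos(p₁·p₂) ≈ 2.108 rad (120.8°).
Interpolate at f = 1/2 with slerp weights a = sin((1−f)δ)/sin δ ≈ 1.012, b = sin(fδ)/sin δ ≈ 1.012.
p = a·p₁ + b·p₂ ≈ (-0.847, -0.489, 0.210); φ = arcsin(p_z) ≈ 12.10°, λ = atan2(p_y, p_x) ≈ -150.00°.

≈ 12°N, 150°W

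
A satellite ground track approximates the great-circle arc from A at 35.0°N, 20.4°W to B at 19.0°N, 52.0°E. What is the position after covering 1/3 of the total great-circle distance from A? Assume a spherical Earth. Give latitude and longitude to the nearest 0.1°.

≈ 34.6°N, 6.1°E

Convert each endpoint to a unit vector on the sphere (x = cos φ cos λ, y = cos φ sin λ, z = sin φ).
The central angle between the endpoints is δ = arccos(p₁·p₂) ≈ 1.136 rad (65.1°).
Interpolate at f = 1/3 with slerp weights a = sin((1−f)δ)/sin δ ≈ 0.758, b = sin(fδ)/sin δ ≈ 0.408.
p = a·p₁ + b·p₂ ≈ (0.819, 0.087, 0.567); φ = arcsin(p_z) ≈ 34.56°, λ = atan2(p_y, p_x) ≈ 6.09°.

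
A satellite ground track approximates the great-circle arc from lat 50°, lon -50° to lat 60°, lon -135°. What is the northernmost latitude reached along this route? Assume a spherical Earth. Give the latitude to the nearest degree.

The great circle lies in the plane with unit normal n̂ = (p₁ × p₂)/|p₁ × p₂|.
Here n̂_z ≈ -0.443; the vertex latitude is φ_max = arccos|n̂_z| ≈ 63.7°.
Check via Clairaut: cos φ_max = |cos φ₁| · sin C = cos(50.0°)·sin(43.6°) ≈ 0.443, again giving ≈ 63.7°.

≈ 64°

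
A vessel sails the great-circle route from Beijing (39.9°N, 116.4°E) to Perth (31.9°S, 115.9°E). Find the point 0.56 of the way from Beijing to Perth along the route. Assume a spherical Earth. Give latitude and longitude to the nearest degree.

Convert each endpoint to a unit vector on the sphere (x = cos φ cos λ, y = cos φ sin λ, z = sin φ).
The central angle between the endpoints is δ = arccos(p₁·p₂) ≈ 1.253 rad (71.8°).
Interpolate at f = 0.56 with slerp weights a = sin((1−f)δ)/sin δ ≈ 0.551, b = sin(fδ)/sin δ ≈ 0.680.
p = a·p₁ + b·p₂ ≈ (-0.440, 0.898, -0.005); φ = arcsin(p_z) ≈ -0.31°, λ = atan2(p_y, p_x) ≈ 116.11°.

≈ (0°N, 116°E)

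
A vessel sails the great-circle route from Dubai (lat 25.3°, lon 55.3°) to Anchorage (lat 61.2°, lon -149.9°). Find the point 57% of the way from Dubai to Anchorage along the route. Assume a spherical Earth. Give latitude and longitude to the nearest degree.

≈ lat 74°, lon 91°

Convert each endpoint to a unit vector on the sphere (x = cos φ cos λ, y = cos φ sin λ, z = sin φ).
The central angle between the endpoints is δ = arccos(p₁·p₂) ≈ 1.590 rad (91.1°).
Interpolate at f = 0.57 with slerp weights a = sin((1−f)δ)/sin δ ≈ 0.632, b = sin(fδ)/sin δ ≈ 0.788.
p = a·p₁ + b·p₂ ≈ (-0.003, 0.279, 0.960); φ = arcsin(p_z) ≈ 73.77°, λ = atan2(p_y, p_x) ≈ 90.61°.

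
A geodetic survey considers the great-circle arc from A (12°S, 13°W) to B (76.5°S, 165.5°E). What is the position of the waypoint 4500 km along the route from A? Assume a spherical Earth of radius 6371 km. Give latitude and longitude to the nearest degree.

Convert each endpoint to a unit vector on the sphere (x = cos φ cos λ, y = cos φ sin λ, z = sin φ).
The central angle between the endpoints is δ = arccos(p₁·p₂) ≈ 1.597 rad (91.5°). The total great-circle distance is δ·R ≈ 1.597 × 6371 ≈ 10174 km, so the target fraction is f = 4500/10174 ≈ 0.442.
Interpolate at f ≈ 0.442 with slerp weights a = sin((1−f)δ)/sin δ ≈ 0.778, b = sin(fδ)/sin δ ≈ 0.649.
p = a·p₁ + b·p₂ ≈ (0.594, -0.133, -0.793); φ = arcsin(p_z) ≈ -52.47°, λ = atan2(p_y, p_x) ≈ -12.63°.

≈ (52°S, 13°W)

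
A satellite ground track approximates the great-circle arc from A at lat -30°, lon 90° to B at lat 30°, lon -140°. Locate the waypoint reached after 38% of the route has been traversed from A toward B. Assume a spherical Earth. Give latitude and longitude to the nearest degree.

≈ lat -9°, lon 141°

Write both endpoints as unit vectors p₁, p₂ with components (cos φ cos λ, cos φ sin λ, sin φ).
The central angle between the endpoints is δ = arccos(p₁·p₂) ≈ 2.392 rad (137.1°).
Interpolate at f = 0.38 with slerp weights a = sin((1−f)δ)/sin δ ≈ 1.462, b = sin(fδ)/sin δ ≈ 1.158.
p = a·p₁ + b·p₂ ≈ (-0.768, 0.622, -0.152); φ = arcsin(p_z) ≈ -8.75°, λ = atan2(p_y, p_x) ≈ 141.02°.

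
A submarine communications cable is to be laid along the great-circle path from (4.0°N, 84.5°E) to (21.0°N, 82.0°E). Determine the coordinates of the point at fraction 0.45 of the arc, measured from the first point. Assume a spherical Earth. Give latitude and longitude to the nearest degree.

≈ (12°N, 83°E)

Write both endpoints as unit vectors p₁, p₂ with components (cos φ cos λ, cos φ sin λ, sin φ).
The central angle between the endpoints is δ = arccos(p₁·p₂) ≈ 0.300 rad (17.2°).
Interpolate at f = 0.45 with slerp weights a = sin((1−f)δ)/sin δ ≈ 0.556, b = sin(fδ)/sin δ ≈ 0.455.
p = a·p₁ + b·p₂ ≈ (0.112, 0.973, 0.202); φ = arcsin(p_z) ≈ 11.65°, λ = atan2(p_y, p_x) ≈ 83.41°.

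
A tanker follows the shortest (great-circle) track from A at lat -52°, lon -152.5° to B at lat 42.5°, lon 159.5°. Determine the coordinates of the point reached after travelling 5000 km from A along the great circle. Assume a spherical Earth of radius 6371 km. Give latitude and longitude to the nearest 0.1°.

Convert each endpoint to a unit vector on the sphere (x = cos φ cos λ, y = cos φ sin λ, z = sin φ).
The central angle between the endpoints is δ = arccos(p₁·p₂) ≈ 1.801 rad (103.2°). The total great-circle distance is δ·R ≈ 1.801 × 6371 ≈ 11477 km, so the target fraction is f = 5000/11477 ≈ 0.436.
Interpolate at f ≈ 0.436 with slerp weights a = sin((1−f)δ)/sin δ ≈ 0.874, b = sin(fδ)/sin δ ≈ 0.726.
p = a·p₁ + b·p₂ ≈ (-0.978, -0.061, -0.198); φ = arcsin(p_z) ≈ -11.41°, λ = atan2(p_y, p_x) ≈ -176.44°.

≈ lat -11.4°, lon -176.4°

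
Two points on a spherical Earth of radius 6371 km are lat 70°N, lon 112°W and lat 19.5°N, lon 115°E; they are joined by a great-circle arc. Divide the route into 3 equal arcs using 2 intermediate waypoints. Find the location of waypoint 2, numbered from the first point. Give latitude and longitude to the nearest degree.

≈ lat 47°N, lon 125°E

The haversine formula gives a central angle δ ≈ 1.477 rad (84.6°) between the endpoints.
Interpolate at f = 2/3 with slerp weights a = sin((1−f)δ)/sin δ ≈ 0.475, b = sin(fδ)/sin δ ≈ 0.837.
p = a·p₁ + b·p₂ ≈ (-0.394, 0.564, 0.725); φ = arcsin(p_z) ≈ 46.50°, λ = atan2(p_y, p_x) ≈ 124.93°.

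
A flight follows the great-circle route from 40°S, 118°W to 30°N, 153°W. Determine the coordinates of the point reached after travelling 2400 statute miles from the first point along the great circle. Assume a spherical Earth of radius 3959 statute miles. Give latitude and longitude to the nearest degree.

≈ 9°S, 135°W

Write both endpoints as unit vectors p₁, p₂ with components (cos φ cos λ, cos φ sin λ, sin φ).
The central angle between the endpoints is δ = arccos(p₁·p₂) ≈ 1.347 rad (77.2°). The total great-circle distance is δ·R ≈ 1.347 × 3959 ≈ 5332 mi, so the target fraction is f = 2400/5332 ≈ 0.450.
Interpolate at f ≈ 0.450 with slerp weights a = sin((1−f)δ)/sin δ ≈ 0.692, b = sin(fδ)/sin δ ≈ 0.584.
p = a·p₁ + b·p₂ ≈ (-0.700, -0.698, -0.153); φ = arcsin(p_z) ≈ -8.78°, λ = atan2(p_y, p_x) ≈ -135.08°.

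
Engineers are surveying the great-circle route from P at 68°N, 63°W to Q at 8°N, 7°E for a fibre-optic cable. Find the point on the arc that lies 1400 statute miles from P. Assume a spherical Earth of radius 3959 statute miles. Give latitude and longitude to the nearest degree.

≈ 57°N, 26°W

Write both endpoints as unit vectors p₁, p₂ with components (cos φ cos λ, cos φ sin λ, sin φ).
The central angle between the endpoints is δ = arccos(p₁·p₂) ≈ 1.312 rad (75.2°). The total great-circle distance is δ·R ≈ 1.312 × 3959 ≈ 5194 mi, so the target fraction is f = 1400/5194 ≈ 0.270.
Interpolate at f ≈ 0.270 with slerp weights a = sin((1−f)δ)/sin δ ≈ 0.846, b = sin(fδ)/sin δ ≈ 0.358.
p = a·p₁ + b·p₂ ≈ (0.496, -0.239, 0.835); φ = arcsin(p_z) ≈ 56.58°, λ = atan2(p_y, p_x) ≈ -25.75°.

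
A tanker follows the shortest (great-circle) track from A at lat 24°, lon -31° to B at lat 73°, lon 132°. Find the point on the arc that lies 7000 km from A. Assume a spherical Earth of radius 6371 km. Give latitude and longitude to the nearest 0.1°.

From cos δ = sin φ₁ sin φ₂ + cos φ₁ cos φ₂ cos Δλ, the central angle is δ ≈ 1.437 rad (82.3°). The total great-circle distance is δ·R ≈ 1.437 × 6371 ≈ 9154 km, so the target fraction is f = 7000/9154 ≈ 0.765.
Interpolate at f ≈ 0.765 with slerp weights a = sin((1−f)δ)/sin δ ≈ 0.335, b = sin(fδ)/sin δ ≈ 0.899.
p = a·p₁ + b·p₂ ≈ (0.086, 0.038, 0.996); φ = arcsin(p_z) ≈ 84.59°, λ = atan2(p_y, p_x) ≈ 23.64°.

≈ lat 84.6°, lon 23.6°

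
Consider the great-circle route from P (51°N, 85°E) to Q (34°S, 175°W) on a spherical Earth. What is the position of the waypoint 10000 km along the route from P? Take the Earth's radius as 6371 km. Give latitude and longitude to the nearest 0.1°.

Convert each endpoint to a unit vector on the sphere (x = cos φ cos λ, y = cos φ sin λ, z = sin φ).
The central angle between the endpoints is δ = arccos(p₁·p₂) ≈ 2.124 rad (121.7°). The total great-circle distance is δ·R ≈ 2.124 × 6371 ≈ 13530 km, so the target fraction is f = 10000/13530 ≈ 0.739.
Interpolate at f ≈ 0.739 with slerp weights a = sin((1−f)δ)/sin δ ≈ 0.618, b = sin(fδ)/sin δ ≈ 1.175.
p = a·p₁ + b·p₂ ≈ (-0.937, 0.303, -0.177); φ = arcsin(p_z) ≈ -10.17°, λ = atan2(p_y, p_x) ≈ 162.09°.

≈ (10.2°S, 162.1°E)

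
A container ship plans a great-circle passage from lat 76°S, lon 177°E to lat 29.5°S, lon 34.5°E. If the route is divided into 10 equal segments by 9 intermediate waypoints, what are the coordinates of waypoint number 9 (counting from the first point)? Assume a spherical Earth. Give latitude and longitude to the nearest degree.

≈ lat 37°S, lon 36°E

Convert each endpoint to a unit vector on the sphere (x = cos φ cos λ, y = cos φ sin λ, z = sin φ).
The central angle between the endpoints is δ = arccos(p₁·p₂) ≈ 1.255 rad (71.9°).
Interpolate at f = 9/10 with slerp weights a = sin((1−f)δ)/sin δ ≈ 0.132, b = sin(fδ)/sin δ ≈ 0.951.
p = a·p₁ + b·p₂ ≈ (0.650, 0.471, -0.596); φ = arcsin(p_z) ≈ -36.60°, λ = atan2(p_y, p_x) ≈ 35.88°.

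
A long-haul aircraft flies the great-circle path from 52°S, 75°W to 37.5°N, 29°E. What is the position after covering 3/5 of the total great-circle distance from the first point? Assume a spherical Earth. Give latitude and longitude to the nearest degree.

≈ 1°S, 6°W

Write both endpoints as unit vectors p₁, p₂ with components (cos φ cos λ, cos φ sin λ, sin φ).
The central angle between the endpoints is δ = arccos(p₁·p₂) ≈ 2.212 rad (126.7°).
Interpolate at f = 3/5 with slerp weights a = sin((1−f)δ)/sin δ ≈ 0.965, b = sin(fδ)/sin δ ≈ 1.211.
p = a·p₁ + b·p₂ ≈ (0.994, -0.108, -0.024); φ = arcsin(p_z) ≈ -1.35°, λ = atan2(p_y, p_x) ≈ -6.22°.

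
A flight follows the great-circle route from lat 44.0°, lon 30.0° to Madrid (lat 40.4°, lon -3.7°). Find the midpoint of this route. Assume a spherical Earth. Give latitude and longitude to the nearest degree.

≈ lat 43°, lon 13°

Convert each endpoint to a unit vector on the sphere (x = cos φ cos λ, y = cos φ sin λ, z = sin φ).
The central angle between the endpoints is δ = arccos(p₁·p₂) ≈ 0.437 rad (25.0°).
Interpolate at f = 1/2 with slerp weights a = sin((1−f)δ)/sin δ ≈ 0.512, b = sin(fδ)/sin δ ≈ 0.512.
p = a·p₁ + b·p₂ ≈ (0.708, 0.159, 0.688); φ = arcsin(p_z) ≈ 43.45°, λ = atan2(p_y, p_x) ≈ 12.66°.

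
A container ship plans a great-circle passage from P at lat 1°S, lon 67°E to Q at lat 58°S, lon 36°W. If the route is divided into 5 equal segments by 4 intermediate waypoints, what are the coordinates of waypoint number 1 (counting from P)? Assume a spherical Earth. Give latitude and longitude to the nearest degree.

The haversine formula gives a central angle δ ≈ 1.675 rad (96.0°) between the endpoints.
Interpolate at f = 1/5 with slerp weights a = sin((1−f)δ)/sin δ ≈ 0.979, b = sin(fδ)/sin δ ≈ 0.331.
p = a·p₁ + b·p₂ ≈ (0.524, 0.798, -0.297); φ = arcsin(p_z) ≈ -17.31°, λ = atan2(p_y, p_x) ≈ 56.70°.

≈ lat 17°S, lon 57°E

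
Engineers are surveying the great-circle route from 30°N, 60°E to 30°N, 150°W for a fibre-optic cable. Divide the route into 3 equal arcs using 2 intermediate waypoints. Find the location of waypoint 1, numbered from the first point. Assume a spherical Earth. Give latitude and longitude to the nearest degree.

≈ 60°N, 95°E

The haversine formula gives a central angle δ ≈ 1.982 rad (113.5°) between the endpoints.
Interpolate at f = 1/3 with slerp weights a = sin((1−f)δ)/sin δ ≈ 1.057, b = sin(fδ)/sin δ ≈ 0.669.
p = a·p₁ + b·p₂ ≈ (-0.044, 0.503, 0.863); φ = arcsin(p_z) ≈ 59.68°, λ = atan2(p_y, p_x) ≈ 95.03°.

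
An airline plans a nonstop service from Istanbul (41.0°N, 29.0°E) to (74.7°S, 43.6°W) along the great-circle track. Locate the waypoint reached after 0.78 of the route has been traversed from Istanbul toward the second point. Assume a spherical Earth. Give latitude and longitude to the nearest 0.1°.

Write both endpoints as unit vectors p₁, p₂ with components (cos φ cos λ, cos φ sin λ, sin φ).
The central angle between the endpoints is δ = arccos(p₁·p₂) ≈ 2.181 rad (125.0°).
Interpolate at f = 0.78 with slerp weights a = sin((1−f)δ)/sin δ ≈ 0.563, b = sin(fδ)/sin δ ≈ 1.210.
p = a·p₁ + b·p₂ ≈ (0.603, -0.014, -0.798); φ = arcsin(p_z) ≈ -52.89°, λ = atan2(p_y, p_x) ≈ -1.33°.

≈ (52.9°S, 1.3°W)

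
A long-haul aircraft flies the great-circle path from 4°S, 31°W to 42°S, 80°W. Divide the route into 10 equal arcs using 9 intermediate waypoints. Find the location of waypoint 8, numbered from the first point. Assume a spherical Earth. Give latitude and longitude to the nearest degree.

≈ 36°S, 67°W

Write both endpoints as unit vectors p₁, p₂ with components (cos φ cos λ, cos φ sin λ, sin φ).
The central angle between the endpoints is δ = arccos(p₁·p₂) ≈ 1.009 rad (57.8°).
Interpolate at f = 8/10 with slerp weights a = sin((1−f)δ)/sin δ ≈ 0.237, b = sin(fδ)/sin δ ≈ 0.853.
p = a·p₁ + b·p₂ ≈ (0.313, -0.746, -0.588); φ = arcsin(p_z) ≈ -35.99°, λ = atan2(p_y, p_x) ≈ -67.27°.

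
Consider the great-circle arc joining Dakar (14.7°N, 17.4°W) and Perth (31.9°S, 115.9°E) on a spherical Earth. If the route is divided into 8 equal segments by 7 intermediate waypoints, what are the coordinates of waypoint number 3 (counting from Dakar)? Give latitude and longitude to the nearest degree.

From cos δ = sin φ₁ sin φ₂ + cos φ₁ cos φ₂ cos Δλ, the central angle is δ ≈ 2.342 rad (134.2°).
Interpolate at f = 3/8 with slerp weights a = sin((1−f)δ)/sin δ ≈ 1.387, b = sin(fδ)/sin δ ≈ 1.074.
p = a·p₁ + b·p₂ ≈ (0.882, 0.419, -0.215); φ = arcsin(p_z) ≈ -12.44°, λ = atan2(p_y, p_x) ≈ 25.40°.

≈ 12°S, 25°E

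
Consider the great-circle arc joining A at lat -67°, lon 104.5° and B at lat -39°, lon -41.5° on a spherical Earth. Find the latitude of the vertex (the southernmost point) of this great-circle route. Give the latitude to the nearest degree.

≈ -80°

The great circle lies in the plane with unit normal n̂ = (p₁ × p₂)/|p₁ × p₂|.
Here n̂_z ≈ -0.180; the vertex latitude is φ_max = arccos|n̂_z| ≈ 79.6°.
Check via Clairaut: cos φ_max = |cos φ₁| · sin C = cos(67.0°)·sin(152.6°) ≈ 0.180, again giving ≈ 79.6°.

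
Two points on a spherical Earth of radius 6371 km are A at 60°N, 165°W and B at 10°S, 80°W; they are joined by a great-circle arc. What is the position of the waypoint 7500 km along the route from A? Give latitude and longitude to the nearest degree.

Convert each endpoint to a unit vector on the sphere (x = cos φ cos λ, y = cos φ sin λ, z = sin φ).
The central angle between the endpoints is δ = arccos(p₁·p₂) ≈ 1.678 rad (96.2°). The total great-circle distance is δ·R ≈ 1.678 × 6371 ≈ 10694 km, so the target fraction is f = 7500/10694 ≈ 0.701.
Interpolate at f ≈ 0.701 with slerp weights a = sin((1−f)δ)/sin δ ≈ 0.483, b = sin(fδ)/sin δ ≈ 0.929.
p = a·p₁ + b·p₂ ≈ (-0.075, -0.963, 0.257); φ = arcsin(p_z) ≈ 14.91°, λ = atan2(p_y, p_x) ≈ -94.43°.

≈ 15°N, 94°W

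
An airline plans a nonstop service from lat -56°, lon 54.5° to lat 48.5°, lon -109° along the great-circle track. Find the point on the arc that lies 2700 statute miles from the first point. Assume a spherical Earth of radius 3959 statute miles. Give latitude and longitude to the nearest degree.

≈ lat -55°, lon -18°

Write both endpoints as unit vectors p₁, p₂ with components (cos φ cos λ, cos φ sin λ, sin φ).
The central angle between the endpoints is δ = arccos(p₁·p₂) ≈ 2.923 rad (167.5°). The total great-circle distance is δ·R ≈ 2.923 × 3959 ≈ 11572 mi, so the target fraction is f = 2700/11572 ≈ 0.233.
Interpolate at f ≈ 0.233 with slerp weights a = sin((1−f)δ)/sin δ ≈ 3.613, b = sin(fδ)/sin δ ≈ 2.906.
p = a·p₁ + b·p₂ ≈ (0.546, -0.176, -0.819); φ = arcsin(p_z) ≈ -54.98°, λ = atan2(p_y, p_x) ≈ -17.83°.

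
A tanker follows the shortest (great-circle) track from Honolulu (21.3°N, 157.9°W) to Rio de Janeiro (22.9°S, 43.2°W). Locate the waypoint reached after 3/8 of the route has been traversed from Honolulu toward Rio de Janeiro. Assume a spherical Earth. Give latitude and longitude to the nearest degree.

The haversine formula gives a central angle δ ≈ 2.094 rad (120.0°) between the endpoints.
Interpolate at f = 3/8 with slerp weights a = sin((1−f)δ)/sin δ ≈ 1.115, b = sin(fδ)/sin δ ≈ 0.816.
p = a·p₁ + b·p₂ ≈ (-0.415, -0.906, 0.087); φ = arcsin(p_z) ≈ 5.02°, λ = atan2(p_y, p_x) ≈ -114.59°.

≈ 5°N, 115°W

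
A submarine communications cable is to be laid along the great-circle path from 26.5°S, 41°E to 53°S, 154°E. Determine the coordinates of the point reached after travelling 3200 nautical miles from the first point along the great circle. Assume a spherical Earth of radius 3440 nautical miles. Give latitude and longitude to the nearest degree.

Convert each endpoint to a unit vector on the sphere (x = cos φ cos λ, y = cos φ sin λ, z = sin φ).
The central angle between the endpoints is δ = arccos(p₁·p₂) ≈ 1.424 rad (81.6°). The total great-circle distance is δ·R ≈ 1.424 × 3440 ≈ 4900 nmi, so the target fraction is f = 3200/4900 ≈ 0.653.
Interpolate at f ≈ 0.653 with slerp weights a = sin((1−f)δ)/sin δ ≈ 0.479, b = sin(fδ)/sin δ ≈ 0.810.
p = a·p₁ + b·p₂ ≈ (-0.115, 0.495, -0.861); φ = arcsin(p_z) ≈ -59.45°, λ = atan2(p_y, p_x) ≈ 103.03°.

≈ 59°S, 103°E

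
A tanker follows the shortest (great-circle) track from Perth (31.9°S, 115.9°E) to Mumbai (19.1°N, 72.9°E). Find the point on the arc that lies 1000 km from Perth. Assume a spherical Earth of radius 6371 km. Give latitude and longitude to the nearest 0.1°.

≈ (25.4°S, 108.9°E)

Convert each endpoint to a unit vector on the sphere (x = cos φ cos λ, y = cos φ sin λ, z = sin φ).
The central angle between the endpoints is δ = arccos(p₁·p₂) ≈ 1.144 rad (65.6°). The total great-circle distance is δ·R ≈ 1.144 × 6371 ≈ 7289 km, so the target fraction is f = 1000/7289 ≈ 0.137.
Interpolate at f ≈ 0.137 with slerp weights a = sin((1−f)δ)/sin δ ≈ 0.917, b = sin(fδ)/sin δ ≈ 0.172.
p = a·p₁ + b·p₂ ≈ (-0.292, 0.855, -0.428); φ = arcsin(p_z) ≈ -25.35°, λ = atan2(p_y, p_x) ≈ 108.87°.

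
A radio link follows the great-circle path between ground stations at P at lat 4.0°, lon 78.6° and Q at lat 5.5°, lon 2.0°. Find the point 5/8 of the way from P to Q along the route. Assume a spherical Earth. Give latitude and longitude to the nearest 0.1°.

Convert each endpoint to a unit vector on the sphere (x = cos φ cos λ, y = cos φ sin λ, z = sin φ).
The central angle between the endpoints is δ = arccos(p₁·p₂) ≈ 1.332 rad (76.3°).
Interpolate at f = 5/8 with slerp weights a = sin((1−f)δ)/sin δ ≈ 0.493, b = sin(fδ)/sin δ ≈ 0.761.
p = a·p₁ + b·p₂ ≈ (0.854, 0.508, 0.107); φ = arcsin(p_z) ≈ 6.16°, λ = atan2(p_y, p_x) ≈ 30.76°.

≈ lat 6.2°, lon 30.8°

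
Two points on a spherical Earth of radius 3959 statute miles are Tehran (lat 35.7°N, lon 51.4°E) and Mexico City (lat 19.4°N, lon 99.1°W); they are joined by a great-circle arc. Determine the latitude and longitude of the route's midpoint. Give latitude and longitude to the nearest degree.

The haversine formula gives a central angle δ ≈ 2.063 rad (118.2°) between the endpoints.
Interpolate at f = 1/2 with slerp weights a = sin((1−f)δ)/sin δ ≈ 0.974, b = sin(fδ)/sin δ ≈ 0.974.
p = a·p₁ + b·p₂ ≈ (0.348, -0.289, 0.892); φ = arcsin(p_z) ≈ 63.10°, λ = atan2(p_y, p_x) ≈ -39.69°.

≈ lat 63°N, lon 40°W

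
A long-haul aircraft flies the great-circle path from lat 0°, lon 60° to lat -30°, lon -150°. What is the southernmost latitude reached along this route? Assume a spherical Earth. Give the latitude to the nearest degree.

≈ -49°

The great circle lies in the plane with unit normal n̂ = (p₁ × p₂)/|p₁ × p₂|.
Here n̂_z ≈ +0.655; the vertex latitude is φ_max = arccos|n̂_z| ≈ 49.1°.
Check via Clairaut: cos φ_max = |cos φ₁| · sin C = cos(0.0°)·sin(139.1°) ≈ 0.655, again giving ≈ 49.1°.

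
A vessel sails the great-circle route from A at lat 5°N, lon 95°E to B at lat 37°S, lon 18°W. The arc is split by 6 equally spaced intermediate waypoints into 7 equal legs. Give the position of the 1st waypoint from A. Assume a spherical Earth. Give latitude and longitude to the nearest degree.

The haversine formula gives a central angle δ ≈ 1.943 rad (111.3°) between the endpoints.
Interpolate at f = 1/7 with slerp weights a = sin((1−f)δ)/sin δ ≈ 1.069, b = sin(fδ)/sin δ ≈ 0.294.
p = a·p₁ + b·p₂ ≈ (0.131, 0.988, -0.084); φ = arcsin(p_z) ≈ -4.81°, λ = atan2(p_y, p_x) ≈ 82.47°.

≈ lat 5°S, lon 82°E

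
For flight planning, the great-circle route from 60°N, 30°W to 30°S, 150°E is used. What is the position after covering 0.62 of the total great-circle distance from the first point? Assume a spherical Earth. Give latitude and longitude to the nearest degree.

Convert each endpoint to a unit vector on the sphere (x = cos φ cos λ, y = cos φ sin λ, z = sin φ).
The central angle between the endpoints is δ = arccos(p₁·p₂) ≈ 2.618 rad (150.0°).
Interpolate at f = 0.62 with slerp weights a = sin((1−f)δ)/sin δ ≈ 1.677, b = sin(fδ)/sin δ ≈ 1.997.
p = a·p₁ + b·p₂ ≈ (-0.772, 0.446, 0.454); φ = arcsin(p_z) ≈ 27.00°, λ = atan2(p_y, p_x) ≈ 150.00°.

≈ 27°N, 150°E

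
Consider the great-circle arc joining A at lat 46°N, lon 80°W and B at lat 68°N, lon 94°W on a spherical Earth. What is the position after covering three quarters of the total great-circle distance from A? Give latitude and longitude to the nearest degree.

≈ lat 63°N, lon 89°W

Convert each endpoint to a unit vector on the sphere (x = cos φ cos λ, y = cos φ sin λ, z = sin φ).
The central angle between the endpoints is δ = arccos(p₁·p₂) ≈ 0.404 rad (23.2°).
Interpolate at f = 3/4 with slerp weights a = sin((1−f)δ)/sin δ ≈ 0.256, b = sin(fδ)/sin δ ≈ 0.759.
p = a·p₁ + b·p₂ ≈ (0.011, -0.459, 0.888); φ = arcsin(p_z) ≈ 62.66°, λ = atan2(p_y, p_x) ≈ -88.61°.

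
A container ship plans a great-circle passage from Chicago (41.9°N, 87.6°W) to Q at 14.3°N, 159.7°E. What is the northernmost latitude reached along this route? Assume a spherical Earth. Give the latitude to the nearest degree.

The great circle lies in the plane with unit normal n̂ = (p₁ × p₂)/|p₁ × p₂|.
Here n̂_z ≈ -0.670; the vertex latitude is φ_max = arccos|n̂_z| ≈ 48.0°.
Check via Clairaut: cos φ_max = |cos φ₁| · sin C = cos(41.9°)·sin(64.1°) ≈ 0.670, again giving ≈ 48.0°.

≈ 48°N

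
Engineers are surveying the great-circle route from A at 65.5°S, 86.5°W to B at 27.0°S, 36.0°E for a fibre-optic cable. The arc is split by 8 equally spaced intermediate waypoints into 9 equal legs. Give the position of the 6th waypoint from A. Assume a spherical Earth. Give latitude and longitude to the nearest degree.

≈ 50°S, 22°E

The haversine formula gives a central angle δ ≈ 1.355 rad (77.6°) between the endpoints.
Interpolate at f = 6/9 with slerp weights a = sin((1−f)δ)/sin δ ≈ 0.447, b = sin(fδ)/sin δ ≈ 0.804.
p = a·p₁ + b·p₂ ≈ (0.591, 0.236, -0.771); φ = arcsin(p_z) ≈ -50.49°, λ = atan2(p_y, p_x) ≈ 21.78°.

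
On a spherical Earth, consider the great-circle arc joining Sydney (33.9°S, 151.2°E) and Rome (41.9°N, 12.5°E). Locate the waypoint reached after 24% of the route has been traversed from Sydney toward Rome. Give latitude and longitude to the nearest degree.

≈ (14°S, 119°E)

Write both endpoints as unit vectors p₁, p₂ with components (cos φ cos λ, cos φ sin λ, sin φ).
The central angle between the endpoints is δ = arccos(p₁·p₂) ≈ 2.562 rad (146.8°).
Interpolate at f = 0.24 with slerp weights a = sin((1−f)δ)/sin δ ≈ 1.698, b = sin(fδ)/sin δ ≈ 1.053.
p = a·p₁ + b·p₂ ≈ (-0.470, 0.849, -0.244); φ = arcsin(p_z) ≈ -14.11°, λ = atan2(p_y, p_x) ≈ 118.97°.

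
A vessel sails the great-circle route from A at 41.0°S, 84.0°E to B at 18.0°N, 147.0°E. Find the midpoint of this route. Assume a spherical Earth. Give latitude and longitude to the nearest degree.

Write both endpoints as unit vectors p₁, p₂ with components (cos φ cos λ, cos φ sin λ, sin φ).
The central angle between the endpoints is δ = arccos(p₁·p₂) ≈ 1.447 rad (82.9°).
Interpolate at f = 1/2 with slerp weights a = sin((1−f)δ)/sin δ ≈ 0.667, b = sin(fδ)/sin δ ≈ 0.667.
p = a·p₁ + b·p₂ ≈ (-0.480, 0.846, -0.232); φ = arcsin(p_z) ≈ -13.39°, λ = atan2(p_y, p_x) ≈ 119.53°.

≈ 13°S, 120°E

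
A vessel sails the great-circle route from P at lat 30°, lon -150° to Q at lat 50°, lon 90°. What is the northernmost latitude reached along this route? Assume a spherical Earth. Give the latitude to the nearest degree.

The great circle lies in the plane with unit normal n̂ = (p₁ × p₂)/|p₁ × p₂|.
Here n̂_z ≈ -0.485; the vertex latitude is φ_max = arccos|n̂_z| ≈ 61.0°.
Check via Clairaut: cos φ_max = |cos φ₁| · sin C = cos(30.0°)·sin(34.0°) ≈ 0.485, again giving ≈ 61.0°.

≈ 61°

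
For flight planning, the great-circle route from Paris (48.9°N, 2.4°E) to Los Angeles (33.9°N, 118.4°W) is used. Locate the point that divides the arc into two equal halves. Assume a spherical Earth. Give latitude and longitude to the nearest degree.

Convert each endpoint to a unit vector on the sphere (x = cos φ cos λ, y = cos φ sin λ, z = sin φ).
The central angle between the endpoints is δ = arccos(p₁·p₂) ≈ 1.429 rad (81.9°).
Interpolate at f = 1/2 with slerp weights a = sin((1−f)δ)/sin δ ≈ 0.662, b = sin(fδ)/sin δ ≈ 0.662.
p = a·p₁ + b·p₂ ≈ (0.173, -0.465, 0.868); φ = arcsin(p_z) ≈ 60.24°, λ = atan2(p_y, p_x) ≈ -69.55°.

≈ (60°N, 70°W)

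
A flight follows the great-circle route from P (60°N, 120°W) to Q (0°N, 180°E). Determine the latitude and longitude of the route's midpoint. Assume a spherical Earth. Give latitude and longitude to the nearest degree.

Convert each endpoint to a unit vector on the sphere (x = cos φ cos λ, y = cos φ sin λ, z = sin φ).
The central angle between the endpoints is δ = arccos(p₁·p₂) ≈ 1.318 rad (75.5°).
Interpolate at f = 1/2 with slerp weights a = sin((1−f)δ)/sin δ ≈ 0.632, b = sin(fδ)/sin δ ≈ 0.632.
p = a·p₁ + b·p₂ ≈ (-0.791, -0.274, 0.548); φ = arcsin(p_z) ≈ 33.21°, λ = atan2(p_y, p_x) ≈ -160.89°.

≈ (33°N, 161°W)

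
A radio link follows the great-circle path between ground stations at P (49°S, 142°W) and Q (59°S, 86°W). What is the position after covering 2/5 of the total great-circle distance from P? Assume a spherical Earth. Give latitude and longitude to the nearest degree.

Convert each endpoint to a unit vector on the sphere (x = cos φ cos λ, y = cos φ sin λ, z = sin φ).
The central angle between the endpoints is δ = arccos(p₁·p₂) ≈ 0.581 rad (33.3°).
Interpolate at f = 2/5 with slerp weights a = sin((1−f)δ)/sin δ ≈ 0.622, b = sin(fδ)/sin δ ≈ 0.420.
p = a·p₁ + b·p₂ ≈ (-0.307, -0.467, -0.829); φ = arcsin(p_z) ≈ -56.04°, λ = atan2(p_y, p_x) ≈ -123.29°.

≈ (56°S, 123°W)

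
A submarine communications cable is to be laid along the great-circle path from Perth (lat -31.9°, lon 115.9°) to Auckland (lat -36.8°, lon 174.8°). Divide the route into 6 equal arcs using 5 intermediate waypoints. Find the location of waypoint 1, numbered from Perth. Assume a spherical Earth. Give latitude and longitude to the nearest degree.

Write both endpoints as unit vectors p₁, p₂ with components (cos φ cos λ, cos φ sin λ, sin φ).
The central angle between the endpoints is δ = arccos(p₁·p₂) ≈ 0.840 rad (48.1°).
Interpolate at f = 1/6 with slerp weights a = sin((1−f)δ)/sin δ ≈ 0.865, b = sin(fδ)/sin δ ≈ 0.187.
p = a·p₁ + b·p₂ ≈ (-0.470, 0.674, -0.569); φ = arcsin(p_z) ≈ -34.71°, λ = atan2(p_y, p_x) ≈ 124.89°.

≈ lat -35°, lon 125°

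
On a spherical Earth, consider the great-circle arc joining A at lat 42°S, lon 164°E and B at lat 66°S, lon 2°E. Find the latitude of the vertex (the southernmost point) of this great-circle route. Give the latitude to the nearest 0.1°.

The great circle lies in the plane with unit normal n̂ = (p₁ × p₂)/|p₁ × p₂|.
Here n̂_z ≈ -0.099; the vertex latitude is φ_max = arccos|n̂_z| ≈ 84.3°.
Check via Clairaut: cos φ_max = |cos φ₁| · sin C = cos(42.0°)·sin(172.4°) ≈ 0.099, again giving ≈ 84.3°.

≈ 84.3°S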